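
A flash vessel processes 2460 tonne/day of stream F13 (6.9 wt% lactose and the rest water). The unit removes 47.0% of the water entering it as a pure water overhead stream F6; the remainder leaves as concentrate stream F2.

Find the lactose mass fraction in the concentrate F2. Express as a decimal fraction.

lactose is not removed: 2460×0.069 = 169.74 tonne/day of lactose enters F2.
water entering = 2460×0.931 = 2290.3 tonne/day; overhead removed = 0.470×2290.3 = 1076.4 tonne/day.
Concentrate = 2460 − 1076.4 = 1383.6 tonne/day.
Mass fraction = 169.74/1383.6 = 0.123.

0.123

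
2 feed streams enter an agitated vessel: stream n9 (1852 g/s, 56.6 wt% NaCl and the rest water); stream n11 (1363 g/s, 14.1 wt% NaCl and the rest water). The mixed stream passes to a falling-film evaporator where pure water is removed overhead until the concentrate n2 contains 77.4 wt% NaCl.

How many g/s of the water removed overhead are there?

1612 g/s

NaCl entering = 1852×0.566 + 1363×0.141 = 1240.4 g/s.
All NaCl reports to n2, so n2 = 1240.4/0.774 = 1602.6 g/s.
Total feed = 3215 g/s; overhead = 3215 − 1602.6 = 1612.4 g/s.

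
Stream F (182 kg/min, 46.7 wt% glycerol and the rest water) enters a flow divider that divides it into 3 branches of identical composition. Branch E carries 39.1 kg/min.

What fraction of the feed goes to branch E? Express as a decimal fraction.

Fraction to E = 39.1/182 = 0.2148.

0.215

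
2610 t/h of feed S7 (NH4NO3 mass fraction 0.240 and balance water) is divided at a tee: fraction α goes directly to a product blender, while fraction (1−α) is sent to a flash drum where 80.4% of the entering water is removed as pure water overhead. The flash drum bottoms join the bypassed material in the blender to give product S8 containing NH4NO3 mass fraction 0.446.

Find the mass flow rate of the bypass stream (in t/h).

All 2610×0.240 = 626.4 t/h of NH4NO3 reaches S8, so S8 = 626.4/0.446 = 1404.5 t/h and vapour = 1205.5 t/h.
The evaporator receives (1−α)·2610 of feed at 0.760 water and removes 0.804 of that water:
0.804×0.760×(1−α)×2610 = 1205.5
(1−α) = 1205.5/1594.8 = 0.7559;  α = 0.2441.
Bypass flow = 0.2441×2610 = 637.11 t/h.

637.1 t/h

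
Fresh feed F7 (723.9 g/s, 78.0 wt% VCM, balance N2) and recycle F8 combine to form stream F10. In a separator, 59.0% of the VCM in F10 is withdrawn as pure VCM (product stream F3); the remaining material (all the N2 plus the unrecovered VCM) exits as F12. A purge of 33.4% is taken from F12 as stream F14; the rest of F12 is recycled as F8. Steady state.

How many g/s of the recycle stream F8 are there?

529.7 g/s

N2 enters only via F7 and leaves only via the purge: 723.9×0.220 = 0.334×(N2 in F12), and the separator passes all N2, so N2 in F10 = N2 in F12 = 476.82 g/s.
VCM in F10: m_A = 723.9×0.780 + (1−0.334)·(1−0.590)·m_A, so m_A = 564.64/0.7269 = 776.74 g/s.
F12 = (1−0.590)×776.74 + 476.82 = 795.28 g/s.
Recycle F8 = (1−0.334)×795.28 = 529.66 g/s.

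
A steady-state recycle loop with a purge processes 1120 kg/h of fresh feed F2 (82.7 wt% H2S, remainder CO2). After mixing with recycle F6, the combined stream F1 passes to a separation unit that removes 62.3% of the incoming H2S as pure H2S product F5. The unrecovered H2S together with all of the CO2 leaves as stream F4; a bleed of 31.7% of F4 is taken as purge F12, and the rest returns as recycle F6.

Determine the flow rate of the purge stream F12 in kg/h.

342.8 kg/h

CO2 enters only via F2 and leaves only via the purge: 1120×0.173 = 0.317×(CO2 in F4), and the separation unit passes all CO2, so CO2 in F1 = CO2 in F4 = 611.23 kg/h.
H2S in F1: m_A = 1120×0.827 + (1−0.317)·(1−0.623)·m_A, so m_A = 926.24/0.7425 = 1247.4 kg/h.
F4 = (1−0.623)×1247.4 + 611.23 = 1081.5 kg/h.
Purge F12 = 0.317×1081.5 = 342.84 kg/h.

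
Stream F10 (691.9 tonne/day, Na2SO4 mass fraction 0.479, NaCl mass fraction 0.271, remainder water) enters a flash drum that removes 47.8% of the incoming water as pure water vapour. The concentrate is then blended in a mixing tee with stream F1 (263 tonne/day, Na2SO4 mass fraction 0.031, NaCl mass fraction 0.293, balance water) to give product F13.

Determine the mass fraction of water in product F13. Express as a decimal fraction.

Vapour removed = 0.478×0.250×691.9 = 82.682 tonne/day; concentrate = 609.22 tonne/day.
water reaching the mixer = 90.293 (from concentrate) + 263×0.676 = 268.08 tonne/day.
Product flow = 609.22 + 263 = 872.22 tonne/day; water fraction = 0.307.

0.307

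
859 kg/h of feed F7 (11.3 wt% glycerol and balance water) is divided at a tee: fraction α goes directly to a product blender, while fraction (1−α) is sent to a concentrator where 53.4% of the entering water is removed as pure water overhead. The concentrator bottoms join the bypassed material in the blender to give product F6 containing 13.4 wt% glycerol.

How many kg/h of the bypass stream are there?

574.8 kg/h

All 859×0.113 = 97.067 kg/h of glycerol reaches F6, so F6 = 97.067/0.134 = 724.38 kg/h and vapour = 134.62 kg/h.
The evaporator receives (1−α)·859 of feed at 0.887 water and removes 0.534 of that water:
0.534×0.887×(1−α)×859 = 134.62
(1−α) = 134.62/406.87 = 0.3309;  α = 0.6691.
Bypass flow = 0.6691×859 = 574.79 kg/h.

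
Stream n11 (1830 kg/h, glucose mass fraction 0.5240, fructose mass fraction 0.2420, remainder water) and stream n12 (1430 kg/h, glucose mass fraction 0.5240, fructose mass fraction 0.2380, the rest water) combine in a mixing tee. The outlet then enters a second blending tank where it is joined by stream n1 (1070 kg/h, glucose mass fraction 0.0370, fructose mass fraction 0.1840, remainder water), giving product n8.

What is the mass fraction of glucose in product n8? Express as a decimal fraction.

0.4037

Overall, product flow = 4330 kg/h.
glucose in = 1830×0.524 + 1430×0.524 + 1070×0.037 = 1747.8 kg/h.
glucose fraction in n8 = 0.4037.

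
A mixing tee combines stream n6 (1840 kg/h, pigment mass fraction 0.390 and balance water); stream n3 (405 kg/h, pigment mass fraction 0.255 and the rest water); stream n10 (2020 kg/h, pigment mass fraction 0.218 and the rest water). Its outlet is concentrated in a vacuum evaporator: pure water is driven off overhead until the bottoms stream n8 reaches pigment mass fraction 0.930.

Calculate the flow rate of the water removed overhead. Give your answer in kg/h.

2909 kg/h

pigment entering = 1840×0.390 + 405×0.255 + 2020×0.218 = 1261.2 kg/h.
All pigment reports to n8, so n8 = 1261.2/0.930 = 1356.2 kg/h.
Total feed = 4265 kg/h; overhead = 4265 − 1356.2 = 2908.8 kg/h.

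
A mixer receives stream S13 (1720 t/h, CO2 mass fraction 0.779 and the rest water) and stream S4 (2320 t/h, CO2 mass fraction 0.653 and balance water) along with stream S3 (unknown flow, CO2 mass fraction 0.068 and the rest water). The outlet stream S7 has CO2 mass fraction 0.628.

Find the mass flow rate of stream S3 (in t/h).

567.4 t/h

Let S3 be the unknown flow. Total out = 4040 + S3.
CO2 balance: 2854.8 + 0.068·S3 = 0.628·(4040 + S3)
(0.068 − 0.628)·S3 = 0.628×4040 − 2854.8 = -317.72
S3 = -317.72 / -0.560 = 567.36 t/h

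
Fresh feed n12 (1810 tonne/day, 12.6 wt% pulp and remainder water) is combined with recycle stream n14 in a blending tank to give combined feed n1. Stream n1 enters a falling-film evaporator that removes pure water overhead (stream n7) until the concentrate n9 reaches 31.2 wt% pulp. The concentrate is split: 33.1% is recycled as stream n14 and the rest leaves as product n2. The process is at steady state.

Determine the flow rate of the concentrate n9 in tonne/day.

Overall pulp balance (none leaves overhead): pulp in fresh feed = pulp in product, i.e. 1810×0.126 = (1−0.331)·n9·0.312.
n9 = 228.06/(0.312×0.669) = 1092.6 tonne/day.

1093 tonne/day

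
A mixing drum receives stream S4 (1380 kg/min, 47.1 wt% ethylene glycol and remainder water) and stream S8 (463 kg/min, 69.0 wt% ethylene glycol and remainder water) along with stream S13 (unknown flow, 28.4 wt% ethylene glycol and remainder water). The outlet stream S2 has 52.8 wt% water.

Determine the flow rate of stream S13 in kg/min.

Let S13 be the unknown flow. Total out = 1843 + S13.
water balance: 873.55 + 0.716·S13 = 0.528·(1843 + S13)
(0.716 − 0.528)·S13 = 0.528×1843 − 873.55 = 99.554
S13 = 99.554 / 0.188 = 529.54 kg/min

529.5 kg/min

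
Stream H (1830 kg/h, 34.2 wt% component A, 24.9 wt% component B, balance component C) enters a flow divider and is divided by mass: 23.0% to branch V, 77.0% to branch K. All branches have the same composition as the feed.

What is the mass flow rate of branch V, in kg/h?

420.9 kg/h

Branch V flow = 0.230×1830 = 420.9 kg/h.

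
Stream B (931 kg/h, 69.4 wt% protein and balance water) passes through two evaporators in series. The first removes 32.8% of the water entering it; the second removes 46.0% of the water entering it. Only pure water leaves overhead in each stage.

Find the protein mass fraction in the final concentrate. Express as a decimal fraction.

0.862

water in feed = 931×0.306 = 284.89 kg/h.
After stage 1: water left = (1−0.328)×284.89 = 191.44; stream total = 837.56 kg/h.
After stage 2: water left = (1−0.460)×191.44 = 103.38; final concentrate = 749.49 kg/h.
protein fraction = 646.11/749.49 = 0.862.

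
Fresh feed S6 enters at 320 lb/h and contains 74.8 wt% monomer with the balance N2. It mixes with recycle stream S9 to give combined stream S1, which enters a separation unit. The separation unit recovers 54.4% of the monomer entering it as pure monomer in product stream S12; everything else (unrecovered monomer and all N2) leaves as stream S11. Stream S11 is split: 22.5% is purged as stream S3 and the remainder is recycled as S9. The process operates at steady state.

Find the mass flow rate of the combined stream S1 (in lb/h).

728.6 lb/h

N2 enters only via S6 and leaves only via the purge: 320×0.252 = 0.225×(N2 in S11), and the separation unit passes all N2, so N2 in S1 = N2 in S11 = 358.4 lb/h.
monomer in S1: m_A = 320×0.748 + (1−0.225)·(1−0.544)·m_A, so m_A = 239.36/0.6466 = 370.18 lb/h.
S1 = 370.18 + 358.4 = 728.58 lb/h.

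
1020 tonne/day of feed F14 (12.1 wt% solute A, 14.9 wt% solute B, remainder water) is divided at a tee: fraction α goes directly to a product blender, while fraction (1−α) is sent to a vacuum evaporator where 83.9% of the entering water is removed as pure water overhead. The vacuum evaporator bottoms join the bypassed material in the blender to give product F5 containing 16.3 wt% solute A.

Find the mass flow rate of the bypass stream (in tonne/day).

All 1020×0.121 = 123.42 tonne/day of solute A reaches F5, so F5 = 123.42/0.163 = 757.18 tonne/day and vapour = 262.82 tonne/day.
The evaporator receives (1−α)·1020 of feed at 0.730 water and removes 0.839 of that water:
0.839×0.730×(1−α)×1020 = 262.82
(1−α) = 262.82/624.72 = 0.4207;  α = 0.5793.
Bypass flow = 0.5793×1020 = 590.88 tonne/day.

590.9 tonne/day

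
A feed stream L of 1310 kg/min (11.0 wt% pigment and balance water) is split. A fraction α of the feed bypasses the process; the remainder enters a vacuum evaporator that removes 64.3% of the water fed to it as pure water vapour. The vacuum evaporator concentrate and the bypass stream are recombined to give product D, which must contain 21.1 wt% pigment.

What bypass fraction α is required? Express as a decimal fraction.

All 1310×0.110 = 144.1 kg/min of pigment reaches D, so D = 144.1/0.211 = 682.94 kg/min and vapour = 627.06 kg/min.
The evaporator receives (1−α)·1310 of feed at 0.890 water and removes 0.643 of that water:
0.643×0.890×(1−α)×1310 = 627.06
(1−α) = 627.06/749.67 = 0.8364;  α = 0.1636.

0.164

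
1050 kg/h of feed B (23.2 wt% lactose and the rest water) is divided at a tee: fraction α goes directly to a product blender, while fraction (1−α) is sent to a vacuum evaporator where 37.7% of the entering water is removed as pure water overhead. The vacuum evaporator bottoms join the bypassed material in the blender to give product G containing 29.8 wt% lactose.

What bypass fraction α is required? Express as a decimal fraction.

0.235

All 1050×0.232 = 243.6 kg/h of lactose reaches G, so G = 243.6/0.298 = 817.45 kg/h and vapour = 232.55 kg/h.
The evaporator receives (1−α)·1050 of feed at 0.768 water and removes 0.377 of that water:
0.377×0.768×(1−α)×1050 = 232.55
(1−α) = 232.55/304.01 = 0.7649;  α = 0.2351.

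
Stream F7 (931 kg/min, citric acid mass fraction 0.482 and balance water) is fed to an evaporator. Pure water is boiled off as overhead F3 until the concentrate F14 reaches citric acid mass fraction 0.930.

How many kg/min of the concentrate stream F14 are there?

citric acid is conserved: 931×0.482 = 448.74 kg/min all reports to the concentrate.
Concentrate = 448.74/(target fraction) = 482.52 kg/min.

482.5 kg/min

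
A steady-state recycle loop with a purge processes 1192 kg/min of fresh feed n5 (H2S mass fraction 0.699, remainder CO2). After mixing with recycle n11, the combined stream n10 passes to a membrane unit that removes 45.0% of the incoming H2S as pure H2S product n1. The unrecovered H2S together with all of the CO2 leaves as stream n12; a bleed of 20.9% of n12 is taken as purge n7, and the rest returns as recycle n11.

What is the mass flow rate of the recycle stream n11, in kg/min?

2000 kg/min

CO2 enters only via n5 and leaves only via the purge: 1192×0.301 = 0.209×(CO2 in n12), and the membrane unit passes all CO2, so CO2 in n10 = CO2 in n12 = 1716.7 kg/min.
H2S in n10: m_A = 1192×0.699 + (1−0.209)·(1−0.450)·m_A, so m_A = 833.21/0.5649 = 1474.8 kg/min.
n12 = (1−0.450)×1474.8 + 1716.7 = 2527.9 kg/min.
Recycle n11 = (1−0.209)×2527.9 = 1999.5 kg/min.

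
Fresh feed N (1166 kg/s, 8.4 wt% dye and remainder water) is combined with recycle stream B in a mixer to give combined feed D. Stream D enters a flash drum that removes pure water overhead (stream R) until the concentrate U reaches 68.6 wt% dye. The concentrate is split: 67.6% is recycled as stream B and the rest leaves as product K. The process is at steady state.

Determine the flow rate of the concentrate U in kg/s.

440.7 kg/s

Overall dye balance (none leaves overhead): dye in fresh feed = dye in product, i.e. 1166×0.084 = (1−0.676)·U·0.686.
U = 97.944/(0.686×0.324) = 440.67 kg/s.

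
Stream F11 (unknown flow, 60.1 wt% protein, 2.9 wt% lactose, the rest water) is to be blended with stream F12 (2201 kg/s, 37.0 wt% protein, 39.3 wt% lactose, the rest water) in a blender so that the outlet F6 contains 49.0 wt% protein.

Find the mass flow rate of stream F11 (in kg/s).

2379 kg/s

Let F11 be the unknown flow. Total out = 2201 + F11.
protein balance: 814.37 + 0.601·F11 = 0.490·(2201 + F11)
(0.601 − 0.490)·F11 = 0.490×2201 − 814.37 = 264.12
F11 = 264.12 / 0.111 = 2379.5 kg/s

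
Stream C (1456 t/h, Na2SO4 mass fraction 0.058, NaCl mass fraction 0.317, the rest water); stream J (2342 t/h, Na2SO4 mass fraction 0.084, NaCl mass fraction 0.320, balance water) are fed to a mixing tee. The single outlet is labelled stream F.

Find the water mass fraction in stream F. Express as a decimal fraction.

Total flow out = 1456 + 2342 = 3798 t/h.
water in = 1456×0.625 + 2342×0.596 = 2305.8 t/h.
water mass fraction in F = 2305.8/3798 = 0.607.

0.607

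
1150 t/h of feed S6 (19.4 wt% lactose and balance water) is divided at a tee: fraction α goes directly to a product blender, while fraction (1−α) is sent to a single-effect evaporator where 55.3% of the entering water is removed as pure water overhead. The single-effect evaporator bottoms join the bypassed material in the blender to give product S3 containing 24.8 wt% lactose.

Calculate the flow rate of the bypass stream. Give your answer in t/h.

588.2 t/h

All 1150×0.194 = 223.1 t/h of lactose reaches S3, so S3 = 223.1/0.248 = 899.6 t/h and vapour = 250.4 t/h.
The evaporator receives (1−α)·1150 of feed at 0.806 water and removes 0.553 of that water:
0.553×0.806×(1−α)×1150 = 250.4
(1−α) = 250.4/512.58 = 0.4885;  α = 0.5115.
Bypass flow = 0.5115×1150 = 588.2 t/h.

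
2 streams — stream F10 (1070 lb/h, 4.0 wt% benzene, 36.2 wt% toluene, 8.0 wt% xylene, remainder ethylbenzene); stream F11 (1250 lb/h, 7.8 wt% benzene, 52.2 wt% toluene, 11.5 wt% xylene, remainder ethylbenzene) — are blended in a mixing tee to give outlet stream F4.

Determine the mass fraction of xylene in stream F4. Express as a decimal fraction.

0.099

Total flow out = 1070 + 1250 = 2320 lb/h.
xylene in = 1070×0.080 + 1250×0.115 = 229.35 lb/h.
xylene mass fraction in F4 = 229.35/2320 = 0.099.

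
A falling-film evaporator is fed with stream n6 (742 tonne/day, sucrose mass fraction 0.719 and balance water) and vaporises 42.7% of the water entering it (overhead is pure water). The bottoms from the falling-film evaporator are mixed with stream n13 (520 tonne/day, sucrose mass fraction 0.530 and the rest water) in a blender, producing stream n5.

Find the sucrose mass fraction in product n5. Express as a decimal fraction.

0.690

Vapour removed = 0.427×0.281×742 = 89.03 tonne/day; concentrate = 652.97 tonne/day.
sucrose reaching the mixer = 533.5 (from concentrate) + 520×0.530 = 809.1 tonne/day.
Product flow = 652.97 + 520 = 1173 tonne/day; sucrose fraction = 0.690.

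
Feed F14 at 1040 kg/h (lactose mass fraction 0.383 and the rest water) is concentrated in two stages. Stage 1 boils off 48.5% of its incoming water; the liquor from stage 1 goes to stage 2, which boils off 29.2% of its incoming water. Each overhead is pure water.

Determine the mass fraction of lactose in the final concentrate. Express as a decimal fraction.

water in feed = 1040×0.617 = 641.68 kg/h.
After stage 1: water left = (1−0.485)×641.68 = 330.47; stream total = 728.79 kg/h.
After stage 2: water left = (1−0.292)×330.47 = 233.97; final concentrate = 632.29 kg/h.
lactose fraction = 398.32/632.29 = 0.630.

0.630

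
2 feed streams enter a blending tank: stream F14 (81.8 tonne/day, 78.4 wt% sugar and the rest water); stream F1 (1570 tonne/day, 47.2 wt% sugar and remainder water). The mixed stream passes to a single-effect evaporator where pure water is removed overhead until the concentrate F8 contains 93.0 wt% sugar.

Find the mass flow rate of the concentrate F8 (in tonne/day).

sugar entering = 81.8×0.784 + 1570×0.472 = 805.17 tonne/day.
All sugar reports to F8, so F8 = 805.17/0.930 = 865.78 tonne/day.

865.8 tonne/day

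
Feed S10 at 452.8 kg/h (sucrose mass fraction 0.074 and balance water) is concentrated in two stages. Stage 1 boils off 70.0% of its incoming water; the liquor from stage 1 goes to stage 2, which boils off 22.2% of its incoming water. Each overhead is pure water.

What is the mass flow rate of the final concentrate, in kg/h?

water in feed = 452.8×0.926 = 419.29 kg/h.
After stage 1: water left = (1−0.700)×419.29 = 125.79; stream total = 159.3 kg/h.
After stage 2: water left = (1−0.222)×125.79 = 97.863; final concentrate = 131.37 kg/h.

131.4 kg/h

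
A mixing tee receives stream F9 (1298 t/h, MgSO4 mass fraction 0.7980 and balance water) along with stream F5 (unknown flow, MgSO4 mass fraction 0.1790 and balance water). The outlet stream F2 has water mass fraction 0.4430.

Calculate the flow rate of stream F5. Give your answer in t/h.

827.6 t/h

Let F5 be the unknown flow. Total out = 1298 + F5.
water balance: 262.2 + 0.821·F5 = 0.443·(1298 + F5)
(0.821 − 0.443)·F5 = 0.443×1298 − 262.2 = 312.82
F5 = 312.82 / 0.378 = 827.56 t/h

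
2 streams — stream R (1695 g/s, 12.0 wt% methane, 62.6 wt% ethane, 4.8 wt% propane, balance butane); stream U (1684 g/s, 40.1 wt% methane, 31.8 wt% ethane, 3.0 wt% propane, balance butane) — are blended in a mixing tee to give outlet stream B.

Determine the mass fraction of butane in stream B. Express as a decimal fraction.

0.228

Total flow out = 1695 + 1684 = 3379 g/s.
butane in = 1695×0.206 + 1684×0.251 = 771.85 g/s.
butane mass fraction in B = 771.85/3379 = 0.228.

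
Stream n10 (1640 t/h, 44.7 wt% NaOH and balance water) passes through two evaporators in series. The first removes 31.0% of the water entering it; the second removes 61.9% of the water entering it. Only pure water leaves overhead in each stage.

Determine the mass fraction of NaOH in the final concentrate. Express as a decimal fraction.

water in feed = 1640×0.553 = 906.92 t/h.
After stage 1: water left = (1−0.310)×906.92 = 625.77; stream total = 1358.9 t/h.
After stage 2: water left = (1−0.619)×625.77 = 238.42; final concentrate = 971.5 t/h.
NaOH fraction = 733.08/971.5 = 0.755.

0.755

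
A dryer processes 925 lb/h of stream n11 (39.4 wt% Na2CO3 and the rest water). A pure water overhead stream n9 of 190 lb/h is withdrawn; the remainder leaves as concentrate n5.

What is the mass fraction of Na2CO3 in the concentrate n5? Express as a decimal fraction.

0.496

Na2CO3 is not removed: 925×0.394 = 364.45 lb/h of Na2CO3 enters n5.
Concentrate = 925 − 190 = 735 lb/h.
Mass fraction = 364.45/735 = 0.496.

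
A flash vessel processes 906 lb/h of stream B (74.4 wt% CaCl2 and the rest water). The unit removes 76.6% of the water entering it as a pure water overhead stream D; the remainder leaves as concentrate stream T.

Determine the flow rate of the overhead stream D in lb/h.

177.7 lb/h

water entering = 906×0.256 = 231.94 lb/h; overhead removed = 0.766×231.94 = 177.66 lb/h.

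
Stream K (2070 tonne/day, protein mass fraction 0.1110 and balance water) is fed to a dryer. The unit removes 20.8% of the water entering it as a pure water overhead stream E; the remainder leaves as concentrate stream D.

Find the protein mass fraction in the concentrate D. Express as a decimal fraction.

protein is not removed: 2070×0.111 = 229.77 tonne/day of protein enters D.
water entering = 2070×0.889 = 1840.2 tonne/day; overhead removed = 0.208×1840.2 = 382.77 tonne/day.
Concentrate = 2070 − 382.77 = 1687.2 tonne/day.
Mass fraction = 229.77/1687.2 = 0.1362.

0.1362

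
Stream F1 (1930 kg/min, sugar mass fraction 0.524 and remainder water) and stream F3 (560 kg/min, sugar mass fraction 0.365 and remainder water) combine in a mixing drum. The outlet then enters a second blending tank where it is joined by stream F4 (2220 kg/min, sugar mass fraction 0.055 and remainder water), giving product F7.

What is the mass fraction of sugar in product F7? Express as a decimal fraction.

0.284

Overall, product flow = 4710 kg/min.
sugar in = 1930×0.524 + 560×0.365 + 2220×0.055 = 1337.8 kg/min.
sugar fraction in F7 = 0.284.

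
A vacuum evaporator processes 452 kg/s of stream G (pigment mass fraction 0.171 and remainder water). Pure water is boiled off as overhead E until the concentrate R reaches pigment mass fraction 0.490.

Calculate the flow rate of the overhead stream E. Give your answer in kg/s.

pigment is conserved: 452×0.171 = 77.292 kg/s all reports to the concentrate.
Concentrate = 77.292/(target fraction) = 157.74 kg/s.
Overhead = 452 − 157.74 = 294.26 kg/s.

294.3 kg/s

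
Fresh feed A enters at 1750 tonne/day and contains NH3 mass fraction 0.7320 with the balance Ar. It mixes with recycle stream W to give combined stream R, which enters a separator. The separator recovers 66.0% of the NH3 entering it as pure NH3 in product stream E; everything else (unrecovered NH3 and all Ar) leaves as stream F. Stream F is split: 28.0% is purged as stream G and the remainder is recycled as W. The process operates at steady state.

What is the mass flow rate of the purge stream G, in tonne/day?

630.5 tonne/day

Ar enters only via A and leaves only via the purge: 1750×0.268 = 0.280×(Ar in F), and the separator passes all Ar, so Ar in R = Ar in F = 1675 tonne/day.
NH3 in R: m_A = 1750×0.732 + (1−0.280)·(1−0.660)·m_A, so m_A = 1281/0.7552 = 1696.2 tonne/day.
F = (1−0.660)×1696.2 + 1675 = 2251.7 tonne/day.
Purge G = 0.280×2251.7 = 630.48 tonne/day.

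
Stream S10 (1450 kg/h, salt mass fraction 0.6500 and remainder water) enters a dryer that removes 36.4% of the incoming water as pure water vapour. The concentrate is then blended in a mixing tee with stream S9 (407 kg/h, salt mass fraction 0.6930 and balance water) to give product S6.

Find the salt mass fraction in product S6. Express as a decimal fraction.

Vapour removed = 0.364×0.350×1450 = 184.73 kg/h; concentrate = 1265.3 kg/h.
salt reaching the mixer = 942.5 (from concentrate) + 407×0.693 = 1224.6 kg/h.
Product flow = 1265.3 + 407 = 1672.3 kg/h; salt fraction = 0.7323.

0.7323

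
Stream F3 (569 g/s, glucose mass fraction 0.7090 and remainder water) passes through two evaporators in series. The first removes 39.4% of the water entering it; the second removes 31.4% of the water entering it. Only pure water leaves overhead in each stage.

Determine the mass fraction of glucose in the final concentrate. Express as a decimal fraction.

water in feed = 569×0.291 = 165.58 g/s.
After stage 1: water left = (1−0.394)×165.58 = 100.34; stream total = 503.76 g/s.
After stage 2: water left = (1−0.314)×100.34 = 68.834; final concentrate = 472.25 g/s.
glucose fraction = 403.42/472.25 = 0.8542.

0.8542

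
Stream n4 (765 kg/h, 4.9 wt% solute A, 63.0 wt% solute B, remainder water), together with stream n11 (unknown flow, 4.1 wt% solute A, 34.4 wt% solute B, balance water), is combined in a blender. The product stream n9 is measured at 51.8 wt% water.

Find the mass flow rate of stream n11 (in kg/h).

Let n11 be the unknown flow. Total out = 765 + n11.
water balance: 245.56 + 0.615·n11 = 0.518·(765 + n11)
(0.615 − 0.518)·n11 = 0.518×765 − 245.56 = 150.71
n11 = 150.71 / 0.097 = 1553.7 kg/h

1554 kg/h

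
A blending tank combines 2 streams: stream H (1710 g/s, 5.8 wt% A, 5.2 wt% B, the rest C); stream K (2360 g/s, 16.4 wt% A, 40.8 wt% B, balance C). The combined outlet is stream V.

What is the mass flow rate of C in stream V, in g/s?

C out = C in = 1710×0.890 + 2360×0.428 = 2532 g/s.

2532 g/s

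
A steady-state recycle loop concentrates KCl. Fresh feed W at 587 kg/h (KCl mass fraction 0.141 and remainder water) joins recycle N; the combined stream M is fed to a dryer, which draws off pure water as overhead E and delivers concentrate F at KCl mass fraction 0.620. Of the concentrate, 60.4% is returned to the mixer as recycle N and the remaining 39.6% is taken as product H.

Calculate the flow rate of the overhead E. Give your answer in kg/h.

Overall KCl balance (none leaves overhead): KCl in fresh feed = KCl in product, i.e. 587×0.141 = (1−0.604)·F·0.620.
F = 82.767/(0.620×0.396) = 337.11 kg/h.
Recycle N = 0.604×337.11 = 203.61 kg/h.
Combined feed M = 587 + 203.61 = 790.61 kg/h.
Overhead E = M − F = 790.61 − 337.11 = 453.5 kg/h.

453.5 kg/h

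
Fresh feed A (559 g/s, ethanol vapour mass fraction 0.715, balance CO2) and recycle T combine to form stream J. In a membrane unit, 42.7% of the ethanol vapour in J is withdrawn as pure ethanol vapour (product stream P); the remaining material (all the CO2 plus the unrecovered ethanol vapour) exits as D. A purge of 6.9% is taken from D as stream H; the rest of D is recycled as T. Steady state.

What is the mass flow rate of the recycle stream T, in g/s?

2607 g/s

CO2 enters only via A and leaves only via the purge: 559×0.285 = 0.069×(CO2 in D), and the membrane unit passes all CO2, so CO2 in J = CO2 in D = 2308.9 g/s.
ethanol vapour in J: m_A = 559×0.715 + (1−0.069)·(1−0.427)·m_A, so m_A = 399.69/0.4665 = 856.71 g/s.
D = (1−0.427)×856.71 + 2308.9 = 2799.8 g/s.
Recycle T = (1−0.069)×2799.8 = 2606.6 g/s.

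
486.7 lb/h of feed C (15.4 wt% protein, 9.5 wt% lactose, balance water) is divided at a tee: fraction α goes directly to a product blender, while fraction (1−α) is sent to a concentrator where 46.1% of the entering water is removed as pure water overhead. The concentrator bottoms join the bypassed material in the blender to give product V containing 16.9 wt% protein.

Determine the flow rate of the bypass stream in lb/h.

361.9 lb/h

All 486.7×0.154 = 74.952 lb/h of protein reaches V, so V = 74.952/0.169 = 443.5 lb/h and vapour = 43.198 lb/h.
The evaporator receives (1−α)·486.7 of feed at 0.751 water and removes 0.461 of that water:
0.461×0.751×(1−α)×486.7 = 43.198
(1−α) = 43.198/168.5 = 0.2564;  α = 0.7436.
Bypass flow = 0.7436×486.7 = 361.93 lb/h.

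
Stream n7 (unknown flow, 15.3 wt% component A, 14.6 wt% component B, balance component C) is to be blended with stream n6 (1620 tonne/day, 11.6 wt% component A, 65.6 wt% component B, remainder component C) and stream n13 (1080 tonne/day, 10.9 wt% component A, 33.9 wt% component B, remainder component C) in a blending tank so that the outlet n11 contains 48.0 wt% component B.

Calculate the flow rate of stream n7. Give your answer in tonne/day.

397.7 tonne/day

Let n7 be the unknown flow. Total out = 2700 + n7.
component B balance: 1428.8 + 0.146·n7 = 0.480·(2700 + n7)
(0.146 − 0.480)·n7 = 0.480×2700 − 1428.8 = -132.84
n7 = -132.84 / -0.334 = 397.72 tonne/day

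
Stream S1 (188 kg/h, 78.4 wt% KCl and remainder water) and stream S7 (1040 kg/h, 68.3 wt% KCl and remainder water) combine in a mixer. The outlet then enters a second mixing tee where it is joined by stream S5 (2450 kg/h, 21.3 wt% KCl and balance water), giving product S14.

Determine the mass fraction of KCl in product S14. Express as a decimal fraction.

0.3751

Overall, product flow = 3678 kg/h.
KCl in = 188×0.784 + 1040×0.683 + 2450×0.213 = 1379.6 kg/h.
KCl fraction in S14 = 0.3751.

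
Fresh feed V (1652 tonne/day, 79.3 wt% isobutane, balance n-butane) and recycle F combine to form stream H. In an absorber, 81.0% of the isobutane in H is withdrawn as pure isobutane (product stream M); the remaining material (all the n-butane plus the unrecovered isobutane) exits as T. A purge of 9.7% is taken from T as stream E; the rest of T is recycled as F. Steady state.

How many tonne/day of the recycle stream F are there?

3455 tonne/day

n-butane enters only via V and leaves only via the purge: 1652×0.207 = 0.097×(n-butane in T), and the absorber passes all n-butane, so n-butane in H = n-butane in T = 3525.4 tonne/day.
isobutane in H: m_A = 1652×0.793 + (1−0.097)·(1−0.810)·m_A, so m_A = 1310/0.8284 = 1581.3 tonne/day.
T = (1−0.810)×1581.3 + 3525.4 = 3825.9 tonne/day.
Recycle F = (1−0.097)×3825.9 = 3454.7 tonne/day.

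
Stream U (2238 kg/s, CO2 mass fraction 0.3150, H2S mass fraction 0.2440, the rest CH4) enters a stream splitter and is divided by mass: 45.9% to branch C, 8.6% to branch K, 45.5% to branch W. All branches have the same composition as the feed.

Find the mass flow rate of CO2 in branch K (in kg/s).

60.63 kg/s

Branch K total = 0.086×2238 = 192.47 kg/s.
CO2 in K = 0.315×192.47 = 60.627 kg/s.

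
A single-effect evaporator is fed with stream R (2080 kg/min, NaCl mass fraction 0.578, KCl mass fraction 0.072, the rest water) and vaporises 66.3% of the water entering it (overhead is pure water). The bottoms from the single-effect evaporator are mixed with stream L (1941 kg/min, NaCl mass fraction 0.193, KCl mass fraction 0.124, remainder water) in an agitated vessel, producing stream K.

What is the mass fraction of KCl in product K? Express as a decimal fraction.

Vapour removed = 0.663×0.350×2080 = 482.66 kg/min; concentrate = 1597.3 kg/min.
KCl reaching the mixer = 149.76 (from concentrate) + 1941×0.124 = 390.44 kg/min.
Product flow = 1597.3 + 1941 = 3538.3 kg/min; KCl fraction = 0.110.

0.110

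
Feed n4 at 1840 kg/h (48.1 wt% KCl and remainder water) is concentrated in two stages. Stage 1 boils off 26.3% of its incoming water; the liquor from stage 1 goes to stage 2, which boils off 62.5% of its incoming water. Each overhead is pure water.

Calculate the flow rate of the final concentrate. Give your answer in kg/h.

water in feed = 1840×0.519 = 954.96 kg/h.
After stage 1: water left = (1−0.263)×954.96 = 703.81; stream total = 1588.8 kg/h.
After stage 2: water left = (1−0.625)×703.81 = 263.93; final concentrate = 1149 kg/h.

1149 kg/h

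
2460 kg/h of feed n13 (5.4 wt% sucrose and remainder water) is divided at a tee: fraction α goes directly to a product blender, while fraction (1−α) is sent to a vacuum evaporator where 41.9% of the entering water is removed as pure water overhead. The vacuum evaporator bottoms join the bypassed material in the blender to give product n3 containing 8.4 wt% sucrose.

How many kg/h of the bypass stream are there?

All 2460×0.054 = 132.84 kg/h of sucrose reaches n3, so n3 = 132.84/0.084 = 1581.4 kg/h and vapour = 878.57 kg/h.
The evaporator receives (1−α)·2460 of feed at 0.946 water and removes 0.419 of that water:
0.419×0.946×(1−α)×2460 = 878.57
(1−α) = 878.57/975.08 = 0.9010;  α = 0.0990.
Bypass flow = 0.0990×2460 = 243.48 kg/h.

243.5 kg/h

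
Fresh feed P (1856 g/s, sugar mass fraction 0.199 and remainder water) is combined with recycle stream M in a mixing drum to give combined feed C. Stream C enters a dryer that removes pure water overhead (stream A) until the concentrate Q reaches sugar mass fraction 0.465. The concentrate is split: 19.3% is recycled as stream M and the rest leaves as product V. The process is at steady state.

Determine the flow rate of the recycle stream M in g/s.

190 g/s

Overall sugar balance (none leaves overhead): sugar in fresh feed = sugar in product, i.e. 1856×0.199 = (1−0.193)·Q·0.465.
Q = 369.34/(0.465×0.807) = 984.25 g/s.
Recycle M = 0.193×984.25 = 189.96 g/s.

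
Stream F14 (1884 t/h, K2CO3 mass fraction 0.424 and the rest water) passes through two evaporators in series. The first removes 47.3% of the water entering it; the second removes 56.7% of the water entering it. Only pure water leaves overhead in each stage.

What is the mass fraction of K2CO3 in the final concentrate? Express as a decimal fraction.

water in feed = 1884×0.576 = 1085.2 t/h.
After stage 1: water left = (1−0.473)×1085.2 = 571.89; stream total = 1370.7 t/h.
After stage 2: water left = (1−0.567)×571.89 = 247.63; final concentrate = 1046.4 t/h.
K2CO3 fraction = 798.82/1046.4 = 0.763.

0.763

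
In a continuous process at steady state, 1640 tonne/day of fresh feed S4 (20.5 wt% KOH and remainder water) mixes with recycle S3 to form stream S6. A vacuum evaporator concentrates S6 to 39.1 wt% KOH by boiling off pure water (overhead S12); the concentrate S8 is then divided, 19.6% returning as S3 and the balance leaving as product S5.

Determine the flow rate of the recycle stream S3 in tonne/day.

209.6 tonne/day

Overall KOH balance (none leaves overhead): KOH in fresh feed = KOH in product, i.e. 1640×0.205 = (1−0.196)·S8·0.391.
S8 = 336.2/(0.391×0.804) = 1069.5 tonne/day.
Recycle S3 = 0.196×1069.5 = 209.61 tonne/day.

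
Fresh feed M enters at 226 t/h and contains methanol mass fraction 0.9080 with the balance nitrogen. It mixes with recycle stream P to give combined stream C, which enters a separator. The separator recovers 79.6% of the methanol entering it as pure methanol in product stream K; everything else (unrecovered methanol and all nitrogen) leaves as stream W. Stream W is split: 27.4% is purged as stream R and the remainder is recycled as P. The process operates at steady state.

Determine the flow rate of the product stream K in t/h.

191.7 t/h

methanol in C: m_A = 226×0.908 + (1−0.274)·(1−0.796)·m_A, so m_A = 205.21/0.8519 = 240.88 t/h.
Product K = 0.796×240.88 = 191.74 t/h.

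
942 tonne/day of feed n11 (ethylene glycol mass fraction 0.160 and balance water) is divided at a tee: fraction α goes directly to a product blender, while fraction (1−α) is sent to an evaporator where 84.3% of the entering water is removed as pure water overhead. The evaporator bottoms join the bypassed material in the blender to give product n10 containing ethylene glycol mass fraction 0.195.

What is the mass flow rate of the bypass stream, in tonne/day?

703.2 tonne/day

All 942×0.160 = 150.72 tonne/day of ethylene glycol reaches n10, so n10 = 150.72/0.195 = 772.92 tonne/day and vapour = 169.08 tonne/day.
The evaporator receives (1−α)·942 of feed at 0.840 water and removes 0.843 of that water:
0.843×0.840×(1−α)×942 = 169.08
(1−α) = 169.08/667.05 = 0.2535;  α = 0.7465.
Bypass flow = 0.7465×942 = 703.23 tonne/day.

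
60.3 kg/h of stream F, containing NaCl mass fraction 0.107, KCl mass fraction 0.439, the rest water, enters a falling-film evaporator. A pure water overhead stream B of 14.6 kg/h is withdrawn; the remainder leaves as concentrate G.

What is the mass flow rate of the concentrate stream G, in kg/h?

Concentrate = 60.3 − 14.6 = 45.7 kg/h.

45.7 kg/h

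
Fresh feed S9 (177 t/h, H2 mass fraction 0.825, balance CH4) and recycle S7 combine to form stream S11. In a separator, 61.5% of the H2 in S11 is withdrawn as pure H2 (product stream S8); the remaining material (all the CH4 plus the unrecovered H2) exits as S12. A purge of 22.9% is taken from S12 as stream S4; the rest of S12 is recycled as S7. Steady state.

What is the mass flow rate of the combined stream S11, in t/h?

CH4 enters only via S9 and leaves only via the purge: 177×0.175 = 0.229×(CH4 in S12), and the separator passes all CH4, so CH4 in S11 = CH4 in S12 = 135.26 t/h.
H2 in S11: m_A = 177×0.825 + (1−0.229)·(1−0.615)·m_A, so m_A = 146.03/0.7032 = 207.67 t/h.
S11 = 207.67 + 135.26 = 342.93 t/h.

342.9 t/h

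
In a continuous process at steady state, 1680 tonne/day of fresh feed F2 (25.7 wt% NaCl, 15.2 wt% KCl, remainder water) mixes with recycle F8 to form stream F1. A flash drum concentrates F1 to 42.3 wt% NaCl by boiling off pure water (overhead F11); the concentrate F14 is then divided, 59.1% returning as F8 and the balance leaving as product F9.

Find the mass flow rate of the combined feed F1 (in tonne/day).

3155 tonne/day

Overall NaCl balance (none leaves overhead): NaCl in fresh feed = NaCl in product, i.e. 1680×0.257 = (1−0.591)·F14·0.423.
F14 = 431.76/(0.423×0.409) = 2495.6 tonne/day.
Recycle F8 = 0.591×2495.6 = 1474.9 tonne/day.
Combined feed F1 = 1680 + 1474.9 = 3154.9 tonne/day.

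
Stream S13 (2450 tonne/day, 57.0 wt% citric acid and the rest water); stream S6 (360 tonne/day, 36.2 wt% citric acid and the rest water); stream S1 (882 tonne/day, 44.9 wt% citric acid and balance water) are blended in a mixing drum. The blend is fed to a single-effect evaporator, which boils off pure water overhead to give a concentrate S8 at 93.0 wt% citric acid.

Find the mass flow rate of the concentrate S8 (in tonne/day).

citric acid entering = 2450×0.570 + 360×0.362 + 882×0.449 = 1922.8 tonne/day.
All citric acid reports to S8, so S8 = 1922.8/0.930 = 2067.6 tonne/day.

2068 tonne/day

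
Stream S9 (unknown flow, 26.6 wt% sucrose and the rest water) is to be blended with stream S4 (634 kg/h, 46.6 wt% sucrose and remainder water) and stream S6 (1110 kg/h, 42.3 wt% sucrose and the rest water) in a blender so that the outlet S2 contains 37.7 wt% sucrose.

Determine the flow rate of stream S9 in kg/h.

Let S9 be the unknown flow. Total out = 1744 + S9.
sucrose balance: 764.97 + 0.266·S9 = 0.377·(1744 + S9)
(0.266 − 0.377)·S9 = 0.377×1744 − 764.97 = -107.49
S9 = -107.49 / -0.111 = 968.34 kg/h

968.3 kg/h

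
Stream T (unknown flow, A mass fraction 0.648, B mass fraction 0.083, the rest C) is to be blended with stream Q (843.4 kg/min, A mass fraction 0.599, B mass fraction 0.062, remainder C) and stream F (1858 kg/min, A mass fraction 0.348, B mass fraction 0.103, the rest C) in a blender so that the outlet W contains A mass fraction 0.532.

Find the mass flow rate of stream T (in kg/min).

2460 kg/min

Let T be the unknown flow. Total out = 2701.4 + T.
A balance: 1151.8 + 0.648·T = 0.532·(2701.4 + T)
(0.648 − 0.532)·T = 0.532×2701.4 − 1151.8 = 285.36
T = 285.36 / 0.116 = 2460 kg/min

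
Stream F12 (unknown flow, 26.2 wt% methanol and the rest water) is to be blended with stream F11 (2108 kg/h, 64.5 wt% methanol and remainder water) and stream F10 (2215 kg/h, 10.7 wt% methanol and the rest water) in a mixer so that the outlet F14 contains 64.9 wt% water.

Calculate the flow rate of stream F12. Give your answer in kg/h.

Let F12 be the unknown flow. Total out = 4323 + F12.
water balance: 2726.3 + 0.738·F12 = 0.649·(4323 + F12)
(0.738 − 0.649)·F12 = 0.649×4323 − 2726.3 = 79.292
F12 = 79.292 / 0.089 = 890.92 kg/h

890.9 kg/h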